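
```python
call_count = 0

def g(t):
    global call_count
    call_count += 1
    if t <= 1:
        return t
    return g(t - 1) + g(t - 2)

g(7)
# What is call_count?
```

Calls(t) = 1 + Calls(t-1) + Calls(t-2); Calls(0)=Calls(1)=1. For t=7 this gives 41.

Answer: 41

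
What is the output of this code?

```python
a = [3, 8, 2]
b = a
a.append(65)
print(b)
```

Key concept: basic list aliasing.
Step by step:
`a = [3, 8, 2]` → a = [3, 8, 2]
`b = a` → b = [3, 8, 2] (same object as a)
`a.append(65)` → a = [3, 8, 2, 65] (same object as b); b = [3, 8, 2, 65] (same object as a)
`print(b)` → prints [3, 8, 2, 65]

Answer: [3, 8, 2, 65]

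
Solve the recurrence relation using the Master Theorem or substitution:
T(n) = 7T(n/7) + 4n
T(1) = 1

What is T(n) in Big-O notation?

By Master Theorem: a=7, b=7, f(n)=4n. Since log_7(7) = 1 and f(n) = Θ(n^1), Case 2 applies. T(n) = O(n log n).

Answer: O(n log n)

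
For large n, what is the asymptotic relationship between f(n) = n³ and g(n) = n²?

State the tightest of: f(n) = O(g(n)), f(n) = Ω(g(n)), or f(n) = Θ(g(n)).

n³ vs n²: f(n) = Ω(g(n)) but not O(g(n)) — n³ grows strictly faster than n².

Answer: f(n) = Ω(g(n)) but not O(g(n)) — n³ grows strictly faster than n².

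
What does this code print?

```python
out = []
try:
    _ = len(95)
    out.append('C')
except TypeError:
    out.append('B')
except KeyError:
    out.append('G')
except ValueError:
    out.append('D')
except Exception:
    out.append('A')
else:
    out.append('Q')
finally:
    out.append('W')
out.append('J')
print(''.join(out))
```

Execution trace: 'B' (except TypeError) → 'W' (finally) → 'J' (after the try/except). Output: BWJ

Answer: BWJ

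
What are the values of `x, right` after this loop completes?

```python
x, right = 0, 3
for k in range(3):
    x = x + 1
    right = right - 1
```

x goes 0→3, right goes 3→0
`x, right` takes the values: (0, 3) → (1, 3) → (1, 2) → (2, 2) → (2, 1) → (3, 1) → (3, 0)

Answer: 3, 0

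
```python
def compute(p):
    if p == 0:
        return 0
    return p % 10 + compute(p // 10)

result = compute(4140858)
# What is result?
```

Sum of digits of 4140858: 8 + 5 + 8 + 0 + 4 + 1 + 4 = 30

Answer: 30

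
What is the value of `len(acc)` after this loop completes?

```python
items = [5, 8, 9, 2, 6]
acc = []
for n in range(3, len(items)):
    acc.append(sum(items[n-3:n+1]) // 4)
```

Number of 4-element averages
`acc` takes the values: [] → [6] → [6, 6]
So `len(acc)` = 2

Answer: 2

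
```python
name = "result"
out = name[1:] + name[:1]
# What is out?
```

Trace:
`name = "result"` → name = 'result'
`out = name[1:] + name[:1]` → out = 'esultr'
So out = 'esultr'

Answer: 'esultr'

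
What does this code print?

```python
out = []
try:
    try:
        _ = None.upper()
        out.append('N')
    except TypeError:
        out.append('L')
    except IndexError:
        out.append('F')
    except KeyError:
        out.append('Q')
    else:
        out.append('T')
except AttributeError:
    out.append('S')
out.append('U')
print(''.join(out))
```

Execution trace: 'S' (outer except AttributeError) → 'U' (after the try/except). Output: SU

Answer: SU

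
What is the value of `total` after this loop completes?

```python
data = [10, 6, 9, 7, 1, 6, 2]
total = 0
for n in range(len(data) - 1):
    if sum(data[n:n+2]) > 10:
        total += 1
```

Count windows with sum > 10
`total` takes the values: 0 → 1 → 2 → 3

Answer: 3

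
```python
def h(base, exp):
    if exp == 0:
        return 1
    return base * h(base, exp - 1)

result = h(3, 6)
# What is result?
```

h(3, 6) = 3 * 3 * 3 * 3 * 3 * 3 = 729

Answer: 729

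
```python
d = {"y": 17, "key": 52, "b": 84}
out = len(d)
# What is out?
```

Trace:
`d = {"y": 17, "key": 52, "b": 84}` → d = {'y': 17, 'key': 52, 'b': 84}
`out = len(d)` → out = 3
So out = 3

Answer: 3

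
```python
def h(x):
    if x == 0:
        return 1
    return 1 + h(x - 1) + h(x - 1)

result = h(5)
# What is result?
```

h(x) = 1 + 2·h(x-1), h(0)=1. Closed form: (1+1)·2^5 - 1 = 63.

Answer: 63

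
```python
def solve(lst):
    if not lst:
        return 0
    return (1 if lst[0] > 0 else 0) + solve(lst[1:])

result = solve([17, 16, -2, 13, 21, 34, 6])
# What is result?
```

Count of positive elements in [17, 16, -2, 13, 21, 34, 6] = 6

Answer: 6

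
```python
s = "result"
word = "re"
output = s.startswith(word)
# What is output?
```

Trace:
`s = "result"` → s = 'result'
`word = "re"` → word = 're'
`output = s.startswith(word)` → output = True
So output = True

Answer: True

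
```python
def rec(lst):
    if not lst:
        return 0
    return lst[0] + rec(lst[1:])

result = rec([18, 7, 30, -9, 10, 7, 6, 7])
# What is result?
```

18 + 7 + 30 + (-9) + 10 + 7 + 6 + 7 + 0 = 76

Answer: 76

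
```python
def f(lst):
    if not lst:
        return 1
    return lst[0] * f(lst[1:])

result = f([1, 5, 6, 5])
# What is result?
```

Product over [1, 5, 6, 5] = 1 * 5 * 6 * 5 = 150

Answer: 150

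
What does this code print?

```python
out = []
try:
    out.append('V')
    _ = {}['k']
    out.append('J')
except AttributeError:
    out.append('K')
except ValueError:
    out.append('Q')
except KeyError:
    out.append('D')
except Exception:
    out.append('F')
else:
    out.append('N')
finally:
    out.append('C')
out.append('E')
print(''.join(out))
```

Execution trace: 'V' (try body) → 'D' (except KeyError) → 'C' (finally) → 'E' (after the try/except). Output: VDCE

Answer: VDCE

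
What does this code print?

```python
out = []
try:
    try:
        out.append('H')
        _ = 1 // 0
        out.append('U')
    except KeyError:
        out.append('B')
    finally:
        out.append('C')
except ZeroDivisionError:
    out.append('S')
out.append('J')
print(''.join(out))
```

Execution trace: 'H' (try body) → 'C' (finally) → 'S' (outer except ZeroDivisionError) → 'J' (after the try/except). Output: HCSJ

Answer: HCSJ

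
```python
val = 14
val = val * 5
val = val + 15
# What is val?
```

Trace:
`val = 14` → val = 14
`val = val * 5` → val = 70
`val = val + 15` → val = 85
So val = 85

Answer: 85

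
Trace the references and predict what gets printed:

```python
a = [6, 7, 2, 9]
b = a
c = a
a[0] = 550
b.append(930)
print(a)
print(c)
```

Key concept: multiple aliases.
Step by step:
`a = [6, 7, 2, 9]` → a = [6, 7, 2, 9]
`b = a` → b = [6, 7, 2, 9] (same object as a)
`c = a` → c = [6, 7, 2, 9] (same object as a, b)
`a[0] = 550` → a = [550, 7, 2, 9] (same object as b, c); b = [550, 7, 2, 9] (same object as a, c); c = [550, 7, 2, 9] (same object as a, b)
`b.append(930)` → a = [550, 7, 2, 9, 930] (same object as b, c); b = [550, 7, 2, 9, 930] (same object as a, c); c = [550, 7, 2, 9, 930] (same object as a, b)
`print(a)` → prints [550, 7, 2, 9, 930]
`print(c)` → prints [550, 7, 2, 9, 930]

Answer:
[550, 7, 2, 9, 930]
[550, 7, 2, 9, 930]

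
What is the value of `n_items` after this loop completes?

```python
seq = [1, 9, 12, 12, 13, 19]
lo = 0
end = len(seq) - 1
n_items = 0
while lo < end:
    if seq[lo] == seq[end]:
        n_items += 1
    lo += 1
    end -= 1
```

Count matching pairs from ends
`n_items` takes the values: 0 → 1

Answer: 1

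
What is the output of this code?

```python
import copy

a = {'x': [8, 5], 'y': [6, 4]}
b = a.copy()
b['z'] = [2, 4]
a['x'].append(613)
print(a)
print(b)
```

Key concept: shallow copy of dict with mutable values.
Step by step:
`a = {'x': [8, 5], 'y': [6, 4]}` → a = {'x': [8, 5], 'y': [6, 4]}
`b = a.copy()` → b = {'x': [8, 5], 'y': [6, 4]}
`b['z'] = [2, 4]` → b = {'x': [8, 5], 'y': [6, 4], 'z': [2, 4]}
`a['x'].append(613)` → a = {'x': [8, 5, 613], 'y': [6, 4]}; b = {'x': [8, 5, 613], 'y': [6, 4], 'z': [2, 4]}
`print(a)` → prints {'x': [8, 5, 613], 'y': [6, 4]}
`print(b)` → prints {'x': [8, 5, 613], 'y': [6, 4], 'z': [2, 4]}

Answer:
{'x': [8, 5, 613], 'y': [6, 4]}
{'x': [8, 5, 613], 'y': [6, 4], 'z': [2, 4]}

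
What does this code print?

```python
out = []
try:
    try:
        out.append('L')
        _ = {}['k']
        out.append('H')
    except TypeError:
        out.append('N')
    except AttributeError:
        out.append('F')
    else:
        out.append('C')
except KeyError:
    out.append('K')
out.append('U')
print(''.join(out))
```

Execution trace: 'L' (try body) → 'K' (outer except KeyError) → 'U' (after the try/except). Output: LKU

Answer: LKU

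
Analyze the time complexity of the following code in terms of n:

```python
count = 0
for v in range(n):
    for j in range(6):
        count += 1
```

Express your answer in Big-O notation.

Each loop level contributes: n × 1. Multiplying the contributions gives O(n).

Answer: O(n)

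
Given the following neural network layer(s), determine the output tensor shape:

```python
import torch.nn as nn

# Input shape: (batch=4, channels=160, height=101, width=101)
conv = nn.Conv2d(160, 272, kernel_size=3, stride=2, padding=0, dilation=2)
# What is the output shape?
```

Input: (4, 160, 101, 101) -> Output: (4, 272, 49, 49)

Answer: (4, 272, 49, 49)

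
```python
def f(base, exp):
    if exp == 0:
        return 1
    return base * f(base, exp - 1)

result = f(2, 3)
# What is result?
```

f(2, 3) = 2 * 2 * 2 = 8

Answer: 8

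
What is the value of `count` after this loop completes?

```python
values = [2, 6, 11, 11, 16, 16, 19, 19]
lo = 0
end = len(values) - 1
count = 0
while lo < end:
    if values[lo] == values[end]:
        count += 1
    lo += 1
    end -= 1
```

Count matching pairs from ends
`count` takes the values: 0

Answer: 0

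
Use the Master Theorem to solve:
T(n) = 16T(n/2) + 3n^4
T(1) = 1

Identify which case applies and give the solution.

a=16, b=2, f(n)=3n^4. log_2(16) = 4. Since c=4 = 4, Case 2 applies: T(n) = Θ(n^log_b(a) · log n) = O(n^4 log n).

Answer: O(n^4 log n) - Case 2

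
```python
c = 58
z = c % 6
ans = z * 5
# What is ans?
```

Trace:
`c = 58` → c = 58
`z = c % 6` → z = 4
`ans = z * 5` → ans = 20
So ans = 20

Answer: 20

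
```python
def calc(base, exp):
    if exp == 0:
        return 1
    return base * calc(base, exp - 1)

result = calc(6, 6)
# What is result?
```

calc(6, 6) = 6 * 6 * 6 * 6 * 6 * 6 = 46656

Answer: 46656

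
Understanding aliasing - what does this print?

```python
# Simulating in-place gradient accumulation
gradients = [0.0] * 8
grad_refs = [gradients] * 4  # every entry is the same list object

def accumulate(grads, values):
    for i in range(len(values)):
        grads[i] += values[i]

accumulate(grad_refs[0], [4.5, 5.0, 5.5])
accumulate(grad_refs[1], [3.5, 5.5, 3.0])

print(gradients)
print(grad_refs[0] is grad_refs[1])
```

Key concept: gradient accumulation aliasing.
Step by step:
`gradients = [0.0] * 8` → gradients = [0.0, 0.0, 0.0, 0.0, 0.0, 0.0, 0.0, 0.0]
`grad_refs = [gradients] * 4` → grad_refs = [[0.0, 0.0, 0.0, 0.0, 0.0, 0.0, 0.0, 0.0], [0.0, 0.0, 0.0, 0.0, 0.0, 0.0, 0.0, 0.0], [0.0, 0.0, 0.0, 0.0, 0.0, 0.0, 0.0, 0.0], [0.0, 0.0, 0.0, 0.0, 0.0, 0.0, 0.0, 0.0]]
`accumulate(grad_refs[0], [4.5, 5.0, 5.5])` → gradients = [4.5, 5.0, 5.5, 0.0, 0.0, 0.0, 0.0, 0.0]; grad_refs = [[4.5, 5.0, 5.5, 0.0, 0.0, 0.0, 0.0, 0.0], [4.5, 5.0, 5.5, 0.0, 0.0, 0.0, 0.0, 0.0], [4.5, 5.0, 5.5, 0.0, 0.0, 0.0, 0.0, 0.0], [4.5, 5.0, 5.5, 0.0, 0.0, 0.0, 0.0, 0.0]]
`accumulate(grad_refs[1], [3.5, 5.5, 3.0])` → gradients = [8.0, 10.5, 8.5, 0.0, 0.0, 0.0, 0.0, 0.0]; grad_refs = [[8.0, 10.5, 8.5, 0.0, 0.0, 0.0, 0.0, 0.0], [8.0, 10.5, 8.5, 0.0, 0.0, 0.0, 0.0, 0.0], [8.0, 10.5, 8.5, 0.0, 0.0, 0.0, 0.0, 0.0], [8.0, 10.5, 8.5, 0.0, 0.0, 0.0, 0.0, 0.0]]
`print(gradients)` → prints [8.0, 10.5, 8.5, 0.0, 0.0, 0.0, 0.0, 0.0]
`print(grad_refs[0] is grad_refs[1])` → prints True

Answer:
[8.0, 10.5, 8.5, 0.0, 0.0, 0.0, 0.0, 0.0]
True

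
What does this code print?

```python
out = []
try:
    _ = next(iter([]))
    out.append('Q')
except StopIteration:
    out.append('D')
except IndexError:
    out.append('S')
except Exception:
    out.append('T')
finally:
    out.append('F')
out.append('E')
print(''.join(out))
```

Execution trace: 'D' (except StopIteration) → 'F' (finally) → 'E' (after the try/except). Output: DFE

Answer: DFE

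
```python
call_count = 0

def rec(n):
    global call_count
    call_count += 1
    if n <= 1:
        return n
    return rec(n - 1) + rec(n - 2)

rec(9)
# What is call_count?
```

Calls(n) = 1 + Calls(n-1) + Calls(n-2); Calls(0)=Calls(1)=1. For n=9 this gives 109.

Answer: 109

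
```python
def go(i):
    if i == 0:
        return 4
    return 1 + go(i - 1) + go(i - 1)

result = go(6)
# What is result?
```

go(i) = 1 + 2·go(i-1), go(0)=4. Closed form: (4+1)·2^6 - 1 = 319.

Answer: 319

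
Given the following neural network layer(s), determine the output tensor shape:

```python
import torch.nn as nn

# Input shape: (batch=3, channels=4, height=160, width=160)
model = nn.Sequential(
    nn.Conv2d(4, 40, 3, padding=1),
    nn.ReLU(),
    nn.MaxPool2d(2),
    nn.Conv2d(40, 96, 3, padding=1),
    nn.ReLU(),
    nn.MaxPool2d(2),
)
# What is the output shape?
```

Input: (3, 4, 160, 160) -> after first Conv2d: (3, 40, 160, 160) -> after first MaxPool2d: (3, 40, 80, 80) -> after second Conv2d: (3, 96, 80, 80) -> Output: (3, 96, 40, 40)

Answer: (3, 96, 40, 40)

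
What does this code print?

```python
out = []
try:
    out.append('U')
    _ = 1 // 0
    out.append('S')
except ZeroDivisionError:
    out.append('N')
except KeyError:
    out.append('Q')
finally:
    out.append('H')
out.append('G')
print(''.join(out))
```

Execution trace: 'U' (try body) → 'N' (except ZeroDivisionError) → 'H' (finally) → 'G' (after the try/except). Output: UNHG

Answer: UNHG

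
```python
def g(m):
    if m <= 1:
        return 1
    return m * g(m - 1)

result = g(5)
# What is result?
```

g(5) = 5 * 4 * 3 * 2 * 1 = 120

Answer: 120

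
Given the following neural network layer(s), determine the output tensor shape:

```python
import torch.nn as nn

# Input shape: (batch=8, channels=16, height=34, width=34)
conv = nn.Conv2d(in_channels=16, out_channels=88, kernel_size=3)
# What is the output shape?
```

Input: (8, 16, 34, 34) -> Output: (8, 88, 32, 32)

Answer: (8, 88, 32, 32)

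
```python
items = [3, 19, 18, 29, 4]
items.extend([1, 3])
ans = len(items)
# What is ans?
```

Trace:
`items = [3, 19, 18, 29, 4]` → items = [3, 19, 18, 29, 4]
`items.extend([1, 3])` → items = [3, 19, 18, 29, 4, 1, 3]
`ans = len(items)` → ans = 7
So ans = 7

Answer: 7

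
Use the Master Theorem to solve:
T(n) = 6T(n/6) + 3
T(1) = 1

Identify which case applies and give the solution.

a=6, b=6, f(n)=3. log_6(6) = 1. Since c=0 < 1, Case 1 applies: T(n) = Θ(n^log_b(a)) = O(n).

Answer: O(n) - Case 1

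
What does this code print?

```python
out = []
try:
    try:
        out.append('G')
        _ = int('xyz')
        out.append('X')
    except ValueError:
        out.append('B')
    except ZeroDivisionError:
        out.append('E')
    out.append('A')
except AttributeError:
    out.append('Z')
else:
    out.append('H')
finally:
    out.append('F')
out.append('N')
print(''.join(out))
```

Execution trace: 'G' (inner try body) → 'B' (inner except ValueError) → 'A' (try body, no exception) → 'H' (else) → 'F' (finally) → 'N' (after the try/except). Output: GBAHFN

Answer: GBAHFN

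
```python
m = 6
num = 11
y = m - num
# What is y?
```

Trace:
`m = 6` → m = 6
`num = 11` → num = 11
`y = m - num` → y = -5
So y = -5

Answer: -5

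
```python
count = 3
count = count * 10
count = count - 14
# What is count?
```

Trace:
`count = 3` → count = 3
`count = count * 10` → count = 30
`count = count - 14` → count = 16
So count = 16

Answer: 16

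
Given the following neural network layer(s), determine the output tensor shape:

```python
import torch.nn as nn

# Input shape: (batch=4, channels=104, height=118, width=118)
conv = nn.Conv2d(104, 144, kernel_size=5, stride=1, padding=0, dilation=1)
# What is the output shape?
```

Input: (4, 104, 118, 118) -> Output: (4, 144, 114, 114)

Answer: (4, 144, 114, 114)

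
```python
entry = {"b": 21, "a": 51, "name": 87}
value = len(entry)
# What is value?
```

Trace:
`entry = {"b": 21, "a": 51, "name": 87}` → entry = {'b': 21, 'a': 51, 'name': 87}
`value = len(entry)` → value = 3
So value = 3

Answer: 3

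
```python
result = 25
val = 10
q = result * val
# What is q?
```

Trace:
`result = 25` → result = 25
`val = 10` → val = 10
`q = result * val` → q = 250
So q = 250

Answer: 250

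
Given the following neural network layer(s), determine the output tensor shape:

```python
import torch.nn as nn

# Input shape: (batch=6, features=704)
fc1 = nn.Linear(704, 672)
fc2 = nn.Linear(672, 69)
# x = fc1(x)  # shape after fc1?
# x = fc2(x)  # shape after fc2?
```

Input: (6, 704) -> after fc1: (6, 672) -> Output: (6, 69)

Answer: (6, 69)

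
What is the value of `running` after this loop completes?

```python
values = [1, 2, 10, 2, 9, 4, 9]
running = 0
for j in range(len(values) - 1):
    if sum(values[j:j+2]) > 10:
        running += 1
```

Count windows with sum > 10
`running` takes the values: 0 → 1 → 2 → 3 → 4 → 5

Answer: 5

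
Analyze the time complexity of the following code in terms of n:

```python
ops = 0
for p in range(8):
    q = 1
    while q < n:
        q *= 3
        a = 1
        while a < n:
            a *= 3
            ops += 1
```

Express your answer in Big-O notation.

Each loop level contributes: 1 × log n × log n. Multiplying the contributions gives O(log² n).

Answer: O(log² n)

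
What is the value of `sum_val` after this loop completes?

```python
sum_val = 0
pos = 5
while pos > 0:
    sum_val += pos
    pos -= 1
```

Sum 5 down to 1
`sum_val` takes the values: 0 → 5 → 9 → 12 → 14 → 15

Answer: 15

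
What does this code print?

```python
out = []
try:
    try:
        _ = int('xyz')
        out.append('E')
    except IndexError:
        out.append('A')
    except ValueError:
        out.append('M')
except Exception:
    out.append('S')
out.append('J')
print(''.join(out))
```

Execution trace: 'M' (inner except ValueError) → 'J' (after the try/except). Output: MJ

Answer: MJ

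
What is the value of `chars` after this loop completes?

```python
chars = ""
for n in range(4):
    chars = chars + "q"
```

Repeat 'q' 4 times
`chars` takes the values: "" → "q" → "qq" → "qqq" → "qqqq"

Answer: "qqqq"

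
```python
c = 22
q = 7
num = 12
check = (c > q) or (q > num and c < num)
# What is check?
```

Trace:
`c = 22` → c = 22
`q = 7` → q = 7
`num = 12` → num = 12
`check = (c > q) or (q > num and c < num)` → check = True
So check = True

Answer: True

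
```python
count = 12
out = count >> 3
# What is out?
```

Trace:
`count = 12` → count = 12
`out = count >> 3` → out = 1
So out = 1

Answer: 1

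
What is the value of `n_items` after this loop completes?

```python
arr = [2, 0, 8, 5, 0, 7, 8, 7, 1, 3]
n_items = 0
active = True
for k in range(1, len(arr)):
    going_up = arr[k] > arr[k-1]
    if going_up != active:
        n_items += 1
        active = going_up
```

Count direction changes in [2, 0, 8, 5, 0, 7, 8, 7, 1, 3]
`n_items` takes the values: 0 → 1 → 2 → 3 → 4 → 5 → 6

Answer: 6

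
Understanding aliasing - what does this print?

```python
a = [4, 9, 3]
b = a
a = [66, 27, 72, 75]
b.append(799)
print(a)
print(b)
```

Key concept: rebinding vs mutation: a is rebound to a new list, b still points at the original.
Step by step:
`a = [4, 9, 3]` → a = [4, 9, 3]
`b = a` → b = [4, 9, 3] (same object as a)
`a = [66, 27, 72, 75]` → a = [66, 27, 72, 75]
`b.append(799)` → b = [4, 9, 3, 799]
`print(a)` → prints [66, 27, 72, 75]
`print(b)` → prints [4, 9, 3, 799]

Answer:
[66, 27, 72, 75]
[4, 9, 3, 799]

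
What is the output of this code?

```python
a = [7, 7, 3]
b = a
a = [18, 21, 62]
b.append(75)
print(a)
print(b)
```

Key concept: rebinding vs mutation: a is rebound to a new list, b still points at the original.
Step by step:
`a = [7, 7, 3]` → a = [7, 7, 3]
`b = a` → b = [7, 7, 3] (same object as a)
`a = [18, 21, 62]` → a = [18, 21, 62]
`b.append(75)` → b = [7, 7, 3, 75]
`print(a)` → prints [18, 21, 62]
`print(b)` → prints [7, 7, 3, 75]

Answer:
[18, 21, 62]
[7, 7, 3, 75]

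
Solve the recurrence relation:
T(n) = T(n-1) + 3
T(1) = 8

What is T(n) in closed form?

Unrolling: T(n) = T(1) + 3·(n-1) = 8 + 3(n-1) = 3n + 5.

Answer: T(n) = 3n + 5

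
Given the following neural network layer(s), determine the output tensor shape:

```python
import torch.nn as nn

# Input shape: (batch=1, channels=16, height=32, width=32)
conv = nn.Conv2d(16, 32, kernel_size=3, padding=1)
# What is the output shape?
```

Input: (1, 16, 32, 32) -> Output: (1, 32, 32, 32)

Answer: (1, 32, 32, 32)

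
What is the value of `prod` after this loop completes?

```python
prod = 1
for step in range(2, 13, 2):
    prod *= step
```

Product of even numbers 2 to 12
`prod` takes the values: 1 → 2 → 8 → 48 → 384 → 3840 → 46080

Answer: 46080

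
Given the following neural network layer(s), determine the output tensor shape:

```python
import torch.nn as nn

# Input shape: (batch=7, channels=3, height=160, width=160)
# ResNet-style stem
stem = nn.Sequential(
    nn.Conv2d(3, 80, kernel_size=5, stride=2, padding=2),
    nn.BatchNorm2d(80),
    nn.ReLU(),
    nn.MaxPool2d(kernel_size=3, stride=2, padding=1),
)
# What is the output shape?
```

Input: (7, 3, 160, 160) -> after Conv2d 5x5 stride=2: (7, 80, 80, 80) -> Output: (7, 80, 40, 40)

Answer: (7, 80, 40, 40)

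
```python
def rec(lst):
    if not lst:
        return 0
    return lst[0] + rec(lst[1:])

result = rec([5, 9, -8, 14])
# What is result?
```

5 + 9 + (-8) + 14 + 0 = 20

Answer: 20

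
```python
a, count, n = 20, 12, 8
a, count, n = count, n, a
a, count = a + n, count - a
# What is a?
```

Trace:
`a, count, n = 20, 12, 8` → a = 20; count = 12; n = 8
`a, count, n = count, n, a` → a = 12; count = 8; n = 20
`a, count = a + n, count - a` → a = 32; count = -4
So a = 32

Answer: 32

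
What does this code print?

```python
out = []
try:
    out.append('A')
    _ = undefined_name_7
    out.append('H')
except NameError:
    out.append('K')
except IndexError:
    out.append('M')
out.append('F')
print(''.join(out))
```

Execution trace: 'A' (try body) → 'K' (except NameError) → 'F' (after the try/except). Output: AKF

Answer: AKF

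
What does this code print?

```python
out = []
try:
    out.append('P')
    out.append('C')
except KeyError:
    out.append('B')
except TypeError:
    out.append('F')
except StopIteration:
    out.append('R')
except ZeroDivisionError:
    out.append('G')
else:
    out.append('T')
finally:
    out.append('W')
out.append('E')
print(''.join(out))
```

Execution trace: 'P' (try body) → 'C' (try body, no exception) → 'T' (else) → 'W' (finally) → 'E' (after the try/except). Output: PCTWE

Answer: PCTWE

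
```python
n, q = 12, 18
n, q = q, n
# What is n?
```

Trace:
`n, q = 12, 18` → n = 12; q = 18
`n, q = q, n` → n = 18; q = 12
So n = 18

Answer: 18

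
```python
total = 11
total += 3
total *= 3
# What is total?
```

Trace:
`total = 11` → total = 11
`total += 3` → total = 14
`total *= 3` → total = 42
So total = 42

Answer: 42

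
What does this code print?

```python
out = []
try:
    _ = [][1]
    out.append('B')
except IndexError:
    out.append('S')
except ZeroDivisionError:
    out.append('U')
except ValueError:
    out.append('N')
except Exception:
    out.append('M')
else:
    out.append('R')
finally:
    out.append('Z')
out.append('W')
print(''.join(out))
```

Execution trace: 'S' (except IndexError) → 'Z' (finally) → 'W' (after the try/except). Output: SZW

Answer: SZW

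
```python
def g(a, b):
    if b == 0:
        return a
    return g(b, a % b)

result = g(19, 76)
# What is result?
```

g(19, 76) -> g(76, 19) -> g(19, 0) -> 19

Answer: 19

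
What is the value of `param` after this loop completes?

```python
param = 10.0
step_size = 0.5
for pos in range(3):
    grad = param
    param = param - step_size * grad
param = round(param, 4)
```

Gradient descent: w = 10.0 * (1 - 0.5)^3
`param` takes the values: 10.0 → 5.0 → 2.5 → 1.25

Answer: 1.25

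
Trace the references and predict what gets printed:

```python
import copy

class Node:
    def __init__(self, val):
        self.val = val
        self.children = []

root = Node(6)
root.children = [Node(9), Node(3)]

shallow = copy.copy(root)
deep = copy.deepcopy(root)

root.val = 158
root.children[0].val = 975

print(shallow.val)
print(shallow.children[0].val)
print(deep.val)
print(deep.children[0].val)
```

Key concept: deep copy with custom objects.
Step by step:
`root = Node(6)` → root = Node(val=6, children=[])
`root.children = [Node(9), Node(3)]` → root = Node(val=6, children=[Node(val=9, children=[]), Node(val=3, children=[])])
`shallow = copy.copy(root)` → shallow = Node(val=6, children=[Node(val=9, children=[]), Node(val=3, children=[])])
`deep = copy.deepcopy(root)` → deep = Node(val=6, children=[Node(val=9, children=[]), Node(val=3, children=[])])
`root.val = 158` → root = Node(val=158, children=[Node(val=9, children=[]), Node(val=3, children=[])])
`root.children[0].val = 975` → root = Node(val=158, children=[Node(val=975, children=[]), Node(val=3, children=[])]); shallow = Node(val=6, children=[Node(val=975, children=[]), Node(val=3, children=[])])
`print(shallow.val)` → prints 6
`print(shallow.children[0].val)` → prints 975
`print(deep.val)` → prints 6
`print(deep.children[0].val)` → prints 9

Answer:
6
975
6
9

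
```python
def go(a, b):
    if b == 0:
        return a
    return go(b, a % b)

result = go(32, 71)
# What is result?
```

go(32, 71) -> go(71, 32) -> go(32, 7) -> go(7, 4) -> go(4, 3) -> go(3, 1) -> go(1, 0) -> 1

Answer: 1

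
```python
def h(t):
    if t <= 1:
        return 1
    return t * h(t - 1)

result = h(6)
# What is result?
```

h(6) = 6 * 5 * 4 * 3 * 2 * 1 = 720

Answer: 720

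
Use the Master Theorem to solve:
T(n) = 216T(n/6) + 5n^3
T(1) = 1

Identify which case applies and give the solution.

a=216, b=6, f(n)=5n^3. log_6(216) = 3. Since c=3 = 3, Case 2 applies: T(n) = Θ(n^log_b(a) · log n) = O(n^3 log n).

Answer: O(n^3 log n) - Case 2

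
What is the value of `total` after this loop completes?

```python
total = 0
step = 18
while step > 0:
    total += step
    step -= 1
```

Sum 18 down to 1
`total` takes the values: 0 → 18 → 35 → 51 → 66 → 80 → 93 → 105 → 116 → 126 → 135 → 143 → 150 → 156 → 161 → 165 → 168 → 170 → 171

Answer: 171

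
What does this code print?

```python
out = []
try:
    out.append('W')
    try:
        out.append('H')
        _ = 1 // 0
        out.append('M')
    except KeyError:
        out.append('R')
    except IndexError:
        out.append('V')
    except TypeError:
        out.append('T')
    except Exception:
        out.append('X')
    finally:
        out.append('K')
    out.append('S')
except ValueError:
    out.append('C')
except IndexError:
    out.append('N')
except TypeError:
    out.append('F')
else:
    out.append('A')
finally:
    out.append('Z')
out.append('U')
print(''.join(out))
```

Execution trace: 'W' (try body) → 'H' (inner try body) → 'X' (inner except Exception) → 'K' (inner finally) → 'S' (try body, no exception) → 'A' (else) → 'Z' (finally) → 'U' (after the try/except). Output: WHXKSAZU

Answer: WHXKSAZU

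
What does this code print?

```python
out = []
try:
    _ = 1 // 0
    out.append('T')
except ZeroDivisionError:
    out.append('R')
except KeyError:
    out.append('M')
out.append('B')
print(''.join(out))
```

Execution trace: 'R' (except ZeroDivisionError) → 'B' (after the try/except). Output: RB

Answer: RB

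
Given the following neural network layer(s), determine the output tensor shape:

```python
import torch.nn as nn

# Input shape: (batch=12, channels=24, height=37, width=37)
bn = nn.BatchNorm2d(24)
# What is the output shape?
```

Input: (12, 24, 37, 37) -> Output: (12, 24, 37, 37)

Answer: (12, 24, 37, 37)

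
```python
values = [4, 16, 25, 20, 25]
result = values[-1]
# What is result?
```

Trace:
`values = [4, 16, 25, 20, 25]` → values = [4, 16, 25, 20, 25]
`result = values[-1]` → result = 25
So result = 25

Answer: 25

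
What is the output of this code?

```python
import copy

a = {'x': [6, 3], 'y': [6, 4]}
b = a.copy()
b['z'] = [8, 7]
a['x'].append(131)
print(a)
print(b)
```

Key concept: shallow copy of dict with mutable values.
Step by step:
`a = {'x': [6, 3], 'y': [6, 4]}` → a = {'x': [6, 3], 'y': [6, 4]}
`b = a.copy()` → b = {'x': [6, 3], 'y': [6, 4]}
`b['z'] = [8, 7]` → b = {'x': [6, 3], 'y': [6, 4], 'z': [8, 7]}
`a['x'].append(131)` → a = {'x': [6, 3, 131], 'y': [6, 4]}; b = {'x': [6, 3, 131], 'y': [6, 4], 'z': [8, 7]}
`print(a)` → prints {'x': [6, 3, 131], 'y': [6, 4]}
`print(b)` → prints {'x': [6, 3, 131], 'y': [6, 4], 'z': [8, 7]}

Answer:
{'x': [6, 3, 131], 'y': [6, 4]}
{'x': [6, 3, 131], 'y': [6, 4], 'z': [8, 7]}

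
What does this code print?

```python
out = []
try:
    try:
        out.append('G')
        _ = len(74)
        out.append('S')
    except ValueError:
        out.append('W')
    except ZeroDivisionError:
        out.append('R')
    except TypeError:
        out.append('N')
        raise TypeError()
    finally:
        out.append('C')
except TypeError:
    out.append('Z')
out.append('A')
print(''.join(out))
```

Execution trace: 'G' (inner try body) → 'N' (inner except TypeError) → 'C' (inner finally) → 'Z' (outer except TypeError) → 'A' (after the try/except). Output: GNCZA

Answer: GNCZA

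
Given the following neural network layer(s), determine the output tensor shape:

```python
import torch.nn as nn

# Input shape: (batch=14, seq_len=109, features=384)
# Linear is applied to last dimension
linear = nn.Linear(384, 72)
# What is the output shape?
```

Input: (14, 109, 384) -> Output: (14, 109, 72)

Answer: (14, 109, 72)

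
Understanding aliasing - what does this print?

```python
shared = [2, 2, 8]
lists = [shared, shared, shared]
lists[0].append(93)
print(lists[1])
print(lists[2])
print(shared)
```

Key concept: list of same reference.
Step by step:
`shared = [2, 2, 8]` → shared = [2, 2, 8]
`lists = [shared, shared, shared]` → lists = [[2, 2, 8], [2, 2, 8], [2, 2, 8]]
`lists[0].append(93)` → shared = [2, 2, 8, 93]; lists = [[2, 2, 8, 93], [2, 2, 8, 93], [2, 2, 8, 93]]
`print(lists[1])` → prints [2, 2, 8, 93]
`print(lists[2])` → prints [2, 2, 8, 93]
`print(shared)` → prints [2, 2, 8, 93]

Answer:
[2, 2, 8, 93]
[2, 2, 8, 93]
[2, 2, 8, 93]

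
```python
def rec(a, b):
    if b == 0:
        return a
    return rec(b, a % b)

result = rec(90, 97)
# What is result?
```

rec(90, 97) -> rec(97, 90) -> rec(90, 7) -> rec(7, 6) -> rec(6, 1) -> rec(1, 0) -> 1

Answer: 1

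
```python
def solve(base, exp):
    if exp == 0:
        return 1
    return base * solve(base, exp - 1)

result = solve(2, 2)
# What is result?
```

solve(2, 2) = 2 * 2 = 4

Answer: 4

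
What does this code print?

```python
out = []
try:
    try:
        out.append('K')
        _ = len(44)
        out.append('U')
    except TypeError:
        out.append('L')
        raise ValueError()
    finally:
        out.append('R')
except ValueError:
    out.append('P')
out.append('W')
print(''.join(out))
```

Execution trace: 'K' (inner try body) → 'L' (inner except TypeError) → 'R' (inner finally) → 'P' (outer except ValueError) → 'W' (after the try/except). Output: KLRPW

Answer: KLRPW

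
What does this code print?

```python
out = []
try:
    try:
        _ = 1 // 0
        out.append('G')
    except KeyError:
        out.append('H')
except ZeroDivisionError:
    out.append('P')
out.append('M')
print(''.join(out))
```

Execution trace: 'P' (outer except ZeroDivisionError) → 'M' (after the try/except). Output: PM

Answer: PM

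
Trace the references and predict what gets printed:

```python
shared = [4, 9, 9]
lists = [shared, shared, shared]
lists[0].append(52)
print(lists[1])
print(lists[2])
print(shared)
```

Key concept: list of same reference.
Step by step:
`shared = [4, 9, 9]` → shared = [4, 9, 9]
`lists = [shared, shared, shared]` → lists = [[4, 9, 9], [4, 9, 9], [4, 9, 9]]
`lists[0].append(52)` → shared = [4, 9, 9, 52]; lists = [[4, 9, 9, 52], [4, 9, 9, 52], [4, 9, 9, 52]]
`print(lists[1])` → prints [4, 9, 9, 52]
`print(lists[2])` → prints [4, 9, 9, 52]
`print(shared)` → prints [4, 9, 9, 52]

Answer:
[4, 9, 9, 52]
[4, 9, 9, 52]
[4, 9, 9, 52]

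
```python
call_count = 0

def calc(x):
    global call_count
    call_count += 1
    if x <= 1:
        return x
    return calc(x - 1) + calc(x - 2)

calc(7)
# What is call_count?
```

Calls(x) = 1 + Calls(x-1) + Calls(x-2); Calls(0)=Calls(1)=1. For x=7 this gives 41.

Answer: 41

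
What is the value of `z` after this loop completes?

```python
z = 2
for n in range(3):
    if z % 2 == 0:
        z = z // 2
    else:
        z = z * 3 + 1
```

Collatz-style transformation from 2
`z` takes the values: 2 → 1 → 4 → 2

Answer: 2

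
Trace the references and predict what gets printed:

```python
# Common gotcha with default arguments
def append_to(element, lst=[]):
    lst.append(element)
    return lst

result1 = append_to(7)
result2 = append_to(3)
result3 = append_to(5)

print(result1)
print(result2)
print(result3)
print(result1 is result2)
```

Key concept: mutable default argument gotcha.
Step by step:
`result1 = append_to(7)` → result1 = [7]
`result2 = append_to(3)` → result1 = [7, 3] (same object as result2); result2 = [7, 3] (same object as result1)
`result3 = append_to(5)` → result1 = [7, 3, 5] (same object as result2, result3); result2 = [7, 3, 5] (same object as result1, result3); result3 = [7, 3, 5] (same object as result1, result2)
`print(result1)` → prints [7, 3, 5]
`print(result2)` → prints [7, 3, 5]
`print(result3)` → prints [7, 3, 5]
`print(result1 is result2)` → prints True

Answer:
[7, 3, 5]
[7, 3, 5]
[7, 3, 5]
True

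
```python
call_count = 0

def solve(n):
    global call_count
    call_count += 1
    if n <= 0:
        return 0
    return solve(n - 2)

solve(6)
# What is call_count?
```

Linear recursion stepping by 2: 4 calls from n=6 down to ≤0.

Answer: 4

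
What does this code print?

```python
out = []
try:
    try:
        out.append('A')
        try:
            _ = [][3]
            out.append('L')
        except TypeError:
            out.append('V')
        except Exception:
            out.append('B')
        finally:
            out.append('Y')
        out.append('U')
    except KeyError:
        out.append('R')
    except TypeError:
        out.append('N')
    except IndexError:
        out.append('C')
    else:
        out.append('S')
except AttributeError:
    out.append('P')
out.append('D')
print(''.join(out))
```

Execution trace: 'A' (try body) → 'B' (inner except Exception) → 'Y' (inner finally) → 'U' (try body, no exception) → 'S' (else) → 'D' (after the try/except). Output: ABYUSD

Answer: ABYUSD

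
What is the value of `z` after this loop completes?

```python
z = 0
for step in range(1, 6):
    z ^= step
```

XOR of 1 to 5
`z` takes the values: 0 → 1 → 3 → 0 → 4 → 1

Answer: 1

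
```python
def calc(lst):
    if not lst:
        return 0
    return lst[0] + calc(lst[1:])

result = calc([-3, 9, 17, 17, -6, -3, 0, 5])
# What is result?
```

(-3) + 9 + 17 + 17 + (-6) + (-3) + 0 + 5 + 0 = 36

Answer: 36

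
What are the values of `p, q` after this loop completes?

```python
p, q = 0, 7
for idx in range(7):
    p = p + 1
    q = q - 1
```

p goes 0→7, q goes 7→0
`p, q` takes the values: (0, 7) → (1, 7) → (1, 6) → (2, 6) → (2, 5) → (3, 5) → (3, 4) → (4, 4) → (4, 3) → (5, 3) → (5, 2) → (6, 2) → (6, 1) → (7, 1) → (7, 0)

Answer: 7, 0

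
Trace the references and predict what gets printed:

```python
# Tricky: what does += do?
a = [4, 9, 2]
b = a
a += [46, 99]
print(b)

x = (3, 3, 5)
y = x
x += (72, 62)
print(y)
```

Key concept: += behavior differs for mutable vs immutable.
Step by step:
`a = [4, 9, 2]` → a = [4, 9, 2]
`b = a` → b = [4, 9, 2] (same object as a)
`a += [46, 99]` → a = [4, 9, 2, 46, 99] (same object as b); b = [4, 9, 2, 46, 99] (same object as a)
`print(b)` → prints [4, 9, 2, 46, 99]
`x = (3, 3, 5)` → x = (3, 3, 5)
`y = x` → y = (3, 3, 5)
`x += (72, 62)` → x = (3, 3, 5, 72, 62)
`print(y)` → prints (3, 3, 5)

Answer:
[4, 9, 2, 46, 99]
(3, 3, 5)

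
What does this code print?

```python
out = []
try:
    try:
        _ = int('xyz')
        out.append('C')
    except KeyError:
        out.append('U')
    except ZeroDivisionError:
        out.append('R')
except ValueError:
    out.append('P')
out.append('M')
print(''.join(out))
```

Execution trace: 'P' (outer except ValueError) → 'M' (after the try/except). Output: PM

Answer: PM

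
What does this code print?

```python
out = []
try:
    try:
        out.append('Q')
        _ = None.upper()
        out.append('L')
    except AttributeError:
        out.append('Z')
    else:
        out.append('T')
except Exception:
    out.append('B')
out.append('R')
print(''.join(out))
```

Execution trace: 'Q' (inner try body) → 'Z' (inner except AttributeError) → 'R' (after the try/except). Output: QZR

Answer: QZR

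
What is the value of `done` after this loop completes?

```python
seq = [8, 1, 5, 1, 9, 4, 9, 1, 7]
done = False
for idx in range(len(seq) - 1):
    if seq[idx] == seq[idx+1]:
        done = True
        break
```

Check consecutive duplicates in [8, 1, 5, 1, 9, 4, 9, 1, 7]
`done` takes the values: False

Answer: False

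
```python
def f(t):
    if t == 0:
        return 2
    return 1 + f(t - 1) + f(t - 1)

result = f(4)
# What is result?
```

f(t) = 1 + 2·f(t-1), f(0)=2. Closed form: (2+1)·2^4 - 1 = 47.

Answer: 47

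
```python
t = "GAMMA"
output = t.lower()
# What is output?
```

Trace:
`t = "GAMMA"` → t = 'GAMMA'
`output = t.lower()` → output = 'gamma'
So output = 'gamma'

Answer: 'gamma'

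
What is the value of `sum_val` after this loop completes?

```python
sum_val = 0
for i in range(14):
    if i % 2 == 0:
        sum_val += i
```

Sum of even numbers 0 to 13
`sum_val` takes the values: 0 → 2 → 6 → 12 → 20 → 30 → 42

Answer: 42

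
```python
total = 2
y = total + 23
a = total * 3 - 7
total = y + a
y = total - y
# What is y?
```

Trace:
`total = 2` → total = 2
`y = total + 23` → y = 25
`a = total * 3 - 7` → a = -1
`total = y + a` → total = 24
`y = total - y` → y = -1
So y = -1

Answer: -1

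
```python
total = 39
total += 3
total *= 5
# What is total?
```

Trace:
`total = 39` → total = 39
`total += 3` → total = 42
`total *= 5` → total = 210
So total = 210

Answer: 210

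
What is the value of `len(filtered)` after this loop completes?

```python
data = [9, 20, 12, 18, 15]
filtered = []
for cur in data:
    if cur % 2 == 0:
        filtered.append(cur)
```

Count even numbers in [9, 20, 12, 18, 15]
`filtered` takes the values: [] → [20] → [20, 12] → [20, 12, 18]
So `len(filtered)` = 3

Answer: 3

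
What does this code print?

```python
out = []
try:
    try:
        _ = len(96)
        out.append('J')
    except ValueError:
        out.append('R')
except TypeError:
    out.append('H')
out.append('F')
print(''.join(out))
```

Execution trace: 'H' (outer except TypeError) → 'F' (after the try/except). Output: HF

Answer: HF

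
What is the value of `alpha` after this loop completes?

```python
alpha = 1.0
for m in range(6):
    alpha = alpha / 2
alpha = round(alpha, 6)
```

Halving LR 6 times: 1 / 2^6
`alpha` takes the values: 1.0 → 0.5 → 0.25 → 0.125 → 0.0625 → 0.03125 → 0.015625

Answer: 0.015625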